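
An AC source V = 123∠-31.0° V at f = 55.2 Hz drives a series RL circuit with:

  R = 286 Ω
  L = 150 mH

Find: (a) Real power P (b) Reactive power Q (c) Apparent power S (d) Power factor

Step 1 — Angular frequency: ω = 2π·f = 2π·55.2 = 346.8 rad/s.
Step 2 — Component impedances:
  R: Z = R = 286 Ω
  L: Z = jωL = j·346.8·0.15 = 0 + j52.02 Ω
Step 3 — Series combination: Z_total = R + L = 286 + j52.02 Ω = 290.7∠10.3° Ω.
Step 4 — Source phasor: V = 123∠-31.0° V = 105.4 - j63.35 V.
Step 5 — Current: I = V / Z = 0.3178 - j0.2793 A = 0.4231∠-41.3° A.
Step 6 — Complex power: S = V·I* = 51.2 + j9.314 VA.
Step 7 — Real power: P = Re(S) = 51.2 W.
Step 8 — Reactive power: Q = Im(S) = 9.314 VAR.
Step 9 — Apparent power: |S| = 52.04 VA.
Step 10 — Power factor: PF = P/|S| = 0.9839 (lagging).

(a) P = 51.2 W  (b) Q = 9.314 VAR  (c) S = 52.04 VA  (d) PF = 0.9839 (lagging)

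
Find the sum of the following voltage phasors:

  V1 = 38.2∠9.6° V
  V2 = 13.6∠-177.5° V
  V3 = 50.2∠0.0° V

Step 1 — Convert each phasor to rectangular form:
  V1 = 38.2·(cos(9.6°) + j·sin(9.6°)) = 37.67 + j6.371 V
  V2 = 13.6·(cos(-177.5°) + j·sin(-177.5°)) = -13.59 - j0.5932 V
  V3 = 50.2·(cos(0.0°) + j·sin(0.0°)) = 50.2 V
Step 2 — Sum components: V_total = 74.28 + j5.777 V.
Step 3 — Convert to polar: |V_total| = 74.5 V, ∠V_total = 4.4°.

V_total = 74.5∠4.4° V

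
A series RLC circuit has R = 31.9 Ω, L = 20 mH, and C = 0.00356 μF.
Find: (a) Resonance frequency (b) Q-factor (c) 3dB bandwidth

Step 1 — Resonance: ω₀ = 1/√(LC) = 1/√(0.02·3.56e-09) = 1.185e+05 rad/s.
Step 2 — f₀ = ω₀/(2π) = 1.886e+04 Hz.
Step 3 — Series Q: Q = ω₀L/R = 1.185e+05·0.02/31.9 = 74.3.
Step 4 — Bandwidth: Δω = ω₀/Q = 1595 rad/s; BW = Δω/(2π) = 253.9 Hz.

(a) f₀ = 1.886e+04 Hz  (b) Q = 74.3  (c) BW = 253.9 Hz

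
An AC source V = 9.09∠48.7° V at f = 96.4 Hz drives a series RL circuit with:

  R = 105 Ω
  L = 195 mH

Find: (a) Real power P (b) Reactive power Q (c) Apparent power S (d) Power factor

Step 1 — Angular frequency: ω = 2π·f = 2π·96.4 = 605.7 rad/s.
Step 2 — Component impedances:
  R: Z = R = 105 Ω
  L: Z = jωL = j·605.7·0.195 = 0 + j118.1 Ω
Step 3 — Series combination: Z_total = R + L = 105 + j118.1 Ω = 158∠48.4° Ω.
Step 4 — Source phasor: V = 9.09∠48.7° V = 5.999 + j6.829 V.
Step 5 — Current: I = V / Z = 0.05752 + j0.0003381 A = 0.05752∠0.3° A.
Step 6 — Complex power: S = V·I* = 0.3474 + j0.3908 VA.
Step 7 — Real power: P = Re(S) = 0.3474 W.
Step 8 — Reactive power: Q = Im(S) = 0.3908 VAR.
Step 9 — Apparent power: |S| = 0.5228 VA.
Step 10 — Power factor: PF = P/|S| = 0.6644 (lagging).

(a) P = 0.3474 W  (b) Q = 0.3908 VAR  (c) S = 0.5228 VA  (d) PF = 0.6644 (lagging)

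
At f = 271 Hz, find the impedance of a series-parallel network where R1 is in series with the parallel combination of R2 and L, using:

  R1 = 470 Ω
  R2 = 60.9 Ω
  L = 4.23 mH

Step 1 — Angular frequency: ω = 2π·f = 2π·271 = 1703 rad/s.
Step 2 — Component impedances:
  R1: Z = R = 470 Ω
  R2: Z = R = 60.9 Ω
  L: Z = jωL = j·1703·0.00423 = 0 + j7.203 Ω
Step 3 — Parallel branch: R2 || L = 1/(1/R2 + 1/L) = 0.8401 + j7.103 Ω.
Step 4 — Series with R1: Z_total = R1 + (R2 || L) = 470.8 + j7.103 Ω = 470.9∠0.9° Ω.

Z = 470.8 + j7.103 Ω = 470.9∠0.9° Ω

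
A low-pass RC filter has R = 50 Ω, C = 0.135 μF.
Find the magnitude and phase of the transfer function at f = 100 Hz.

Step 1 — Angular frequency: ω = 2π·100 = 628.3 rad/s.
Step 2 — Transfer function: H(jω) = 1/(1 + jωRC).
Step 3 — Denominator: 1 + jωRC = 1 + j·628.3·50·1.35e-07 = 1 + j0.004241.
Step 4 — H = 1 - j0.004241.
Step 5 — Magnitude: |H| = 1 (-0.0 dB); phase: φ = -0.2°.

|H| = 1 (-0.0 dB), φ = -0.2°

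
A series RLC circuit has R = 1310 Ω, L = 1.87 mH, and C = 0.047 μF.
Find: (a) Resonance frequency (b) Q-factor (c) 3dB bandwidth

Step 1 — Resonance condition Im(Z)=0 gives ω₀ = 1/√(LC).
Step 2 — ω₀ = 1/√(0.00187·4.7e-08) = 1.067e+05 rad/s.
Step 3 — f₀ = ω₀/(2π) = 1.698e+04 Hz.
Step 4 — Series Q: Q = ω₀L/R = 1.067e+05·0.00187/1310 = 0.1523.
Step 5 — 3dB bandwidth: Δω = ω₀/Q = 7.005e+05 rad/s; BW = Δω/(2π) = 1.115e+05 Hz.

(a) f₀ = 1.698e+04 Hz  (b) Q = 0.1523  (c) BW = 1.115e+05 Hz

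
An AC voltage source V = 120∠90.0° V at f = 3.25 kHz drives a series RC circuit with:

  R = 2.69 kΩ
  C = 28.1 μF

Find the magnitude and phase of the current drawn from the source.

Step 1 — Angular frequency: ω = 2π·f = 2π·3250 = 2.042e+04 rad/s.
Step 2 — Component impedances:
  R: Z = R = 2690 Ω
  C: Z = 1/(jωC) = -j/(ω·C) = 0 - j1.743 Ω
Step 3 — Series combination: Z_total = R + C = 2690 - j1.743 Ω = 2690∠-0.0° Ω.
Step 4 — Source phasor: V = 120∠90.0° V = 0 + j120 V.
Step 5 — Ohm's law: I = V / Z_total = (0 + j120) / (2690 - j1.743) = -2.89e-05 + j0.04461 A.
Step 6 — Convert to polar: |I| = 0.04461 A, ∠I = 90.0°.

I = 0.04461∠90.0° A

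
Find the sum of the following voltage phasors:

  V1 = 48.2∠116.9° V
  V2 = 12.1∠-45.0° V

Step 1 — Convert each phasor to rectangular form:
  V1 = 48.2·(cos(116.9°) + j·sin(116.9°)) = -21.81 + j42.98 V
  V2 = 12.1·(cos(-45.0°) + j·sin(-45.0°)) = 8.556 - j8.556 V
Step 2 — Sum components: V_total = -13.25 + j34.43 V.
Step 3 — Convert to polar: |V_total| = 36.89 V, ∠V_total = 111.1°.

V_total = 36.89∠111.1° V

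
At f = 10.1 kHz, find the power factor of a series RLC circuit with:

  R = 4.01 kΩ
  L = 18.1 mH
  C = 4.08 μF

Step 1 — Angular frequency: ω = 2π·f = 2π·1.01e+04 = 6.346e+04 rad/s.
Step 2 — Component impedances:
  R: Z = R = 4010 Ω
  L: Z = jωL = j·6.346e+04·0.0181 = 0 + j1149 Ω
  C: Z = 1/(jωC) = -j/(ω·C) = 0 - j3.862 Ω
Step 3 — Series combination: Z_total = R + L + C = 4010 + j1145 Ω = 4170∠15.9° Ω.
Step 4 — Power factor: PF = cos(φ) = Re(Z)/|Z| = 4010/4170 = 0.9616.
Step 5 — Type: Im(Z) = 1145 ⇒ lagging (phase φ = 15.9°).

PF = 0.9616 (lagging, φ = 15.9°)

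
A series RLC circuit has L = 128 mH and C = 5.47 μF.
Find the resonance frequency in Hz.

Step 1 — Resonance condition Im(Z)=0 gives ω₀ = 1/√(LC).
Step 2 — ω₀ = 1/√(0.128·5.47e-06) = 1195 rad/s.
Step 3 — f₀ = ω₀/(2π) = 190.2 Hz.

f₀ = 190.2 Hz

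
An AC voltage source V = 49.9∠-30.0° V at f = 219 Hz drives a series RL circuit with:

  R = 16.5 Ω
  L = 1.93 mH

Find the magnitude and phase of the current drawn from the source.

Step 1 — Angular frequency: ω = 2π·f = 2π·219 = 1376 rad/s.
Step 2 — Component impedances:
  R: Z = R = 16.5 Ω
  L: Z = jωL = j·1376·0.00193 = 0 + j2.656 Ω
Step 3 — Series combination: Z_total = R + L = 16.5 + j2.656 Ω = 16.71∠9.1° Ω.
Step 4 — Source phasor: V = 49.9∠-30.0° V = 43.21 - j24.95 V.
Step 5 — Ohm's law: I = V / Z_total = (43.21 - j24.95) / (16.5 + j2.656) = 2.316 - j1.885 A.
Step 6 — Convert to polar: |I| = 2.986 A, ∠I = -39.1°.

I = 2.986∠-39.1° A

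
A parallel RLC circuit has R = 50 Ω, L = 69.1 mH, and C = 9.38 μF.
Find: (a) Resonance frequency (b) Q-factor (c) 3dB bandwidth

Step 1 — Resonance: ω₀ = 1/√(LC) = 1/√(0.0691·9.38e-06) = 1242 rad/s.
Step 2 — f₀ = ω₀/(2π) = 197.7 Hz.
Step 3 — Parallel Q: Q = R/(ω₀L) = 50/(1242·0.0691) = 0.5825.
Step 4 — Bandwidth: Δω = ω₀/Q = 2132 rad/s; BW = Δω/(2π) = 339.3 Hz.

(a) f₀ = 197.7 Hz  (b) Q = 0.5825  (c) BW = 339.3 Hz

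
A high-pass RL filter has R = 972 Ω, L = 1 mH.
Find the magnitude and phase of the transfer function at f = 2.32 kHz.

Step 1 — Angular frequency: ω = 2π·2320 = 1.458e+04 rad/s.
Step 2 — Transfer function: H(jω) = jωL/(R + jωL).
Step 3 — Numerator jωL = j·14.58; denominator R + jωL = 972 + j14.58.
Step 4 — H = 0.0002249 + j0.01499.
Step 5 — Magnitude: |H| = 0.015 (-36.5 dB); phase: φ = 89.1°.

|H| = 0.015 (-36.5 dB), φ = 89.1°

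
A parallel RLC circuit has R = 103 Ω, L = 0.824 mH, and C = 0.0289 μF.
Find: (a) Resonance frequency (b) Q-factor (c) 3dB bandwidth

Step 1 — Resonance: ω₀ = 1/√(LC) = 1/√(0.000824·2.89e-08) = 2.049e+05 rad/s.
Step 2 — f₀ = ω₀/(2π) = 3.261e+04 Hz.
Step 3 — Parallel Q: Q = R/(ω₀L) = 103/(2.049e+05·0.000824) = 0.61.
Step 4 — Bandwidth: Δω = ω₀/Q = 3.359e+05 rad/s; BW = Δω/(2π) = 5.347e+04 Hz.

(a) f₀ = 3.261e+04 Hz  (b) Q = 0.61  (c) BW = 5.347e+04 Hz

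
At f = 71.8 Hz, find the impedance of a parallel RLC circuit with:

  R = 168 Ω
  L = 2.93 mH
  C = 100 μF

Step 1 — Angular frequency: ω = 2π·f = 2π·71.8 = 451.1 rad/s.
Step 2 — Component impedances:
  R: Z = R = 168 Ω
  L: Z = jωL = j·451.1·0.00293 = 0 + j1.322 Ω
  C: Z = 1/(jωC) = -j/(ω·C) = 0 - j22.17 Ω
Step 3 — Parallel combination: 1/Z_total = 1/R + 1/L + 1/C; Z_total = 0.01176 + j1.406 Ω = 1.406∠89.5° Ω.

Z = 0.01176 + j1.406 Ω = 1.406∠89.5° Ω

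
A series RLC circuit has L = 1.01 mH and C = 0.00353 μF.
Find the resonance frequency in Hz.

Step 1 — Resonance condition Im(Z)=0 gives ω₀ = 1/√(LC).
Step 2 — ω₀ = 1/√(0.00101·3.53e-09) = 5.296e+05 rad/s.
Step 3 — f₀ = ω₀/(2π) = 8.429e+04 Hz.

f₀ = 8.429e+04 Hz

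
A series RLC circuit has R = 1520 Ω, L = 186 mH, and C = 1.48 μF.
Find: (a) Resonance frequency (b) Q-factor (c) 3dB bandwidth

Step 1 — Resonance: ω₀ = 1/√(LC) = 1/√(0.186·1.48e-06) = 1906 rad/s.
Step 2 — f₀ = ω₀/(2π) = 303.3 Hz.
Step 3 — Series Q: Q = ω₀L/R = 1906·0.186/1520 = 0.2332.
Step 4 — Bandwidth: Δω = ω₀/Q = 8172 rad/s; BW = Δω/(2π) = 1301 Hz.

(a) f₀ = 303.3 Hz  (b) Q = 0.2332  (c) BW = 1301 Hz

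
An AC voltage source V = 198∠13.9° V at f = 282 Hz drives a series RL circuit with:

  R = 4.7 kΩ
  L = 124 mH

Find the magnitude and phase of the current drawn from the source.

Step 1 — Angular frequency: ω = 2π·f = 2π·282 = 1772 rad/s.
Step 2 — Component impedances:
  R: Z = R = 4700 Ω
  L: Z = jωL = j·1772·0.124 = 0 + j219.7 Ω
Step 3 — Series combination: Z_total = R + L = 4700 + j219.7 Ω = 4705∠2.7° Ω.
Step 4 — Source phasor: V = 198∠13.9° V = 192.2 + j47.57 V.
Step 5 — Ohm's law: I = V / Z_total = (192.2 + j47.57) / (4700 + j219.7) = 0.04128 + j0.008191 A.
Step 6 — Convert to polar: |I| = 0.04208 A, ∠I = 11.2°.

I = 0.04208∠11.2° A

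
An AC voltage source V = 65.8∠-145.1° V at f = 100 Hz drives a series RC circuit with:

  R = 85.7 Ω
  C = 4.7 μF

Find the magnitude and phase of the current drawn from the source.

Step 1 — Angular frequency: ω = 2π·f = 2π·100 = 628.3 rad/s.
Step 2 — Component impedances:
  R: Z = R = 85.7 Ω
  C: Z = 1/(jωC) = -j/(ω·C) = 0 - j338.6 Ω
Step 3 — Series combination: Z_total = R + C = 85.7 - j338.6 Ω = 349.3∠-75.8° Ω.
Step 4 — Source phasor: V = 65.8∠-145.1° V = -53.97 - j37.65 V.
Step 5 — Ohm's law: I = V / Z_total = (-53.97 - j37.65) / (85.7 - j338.6) = 0.06658 - j0.1762 A.
Step 6 — Convert to polar: |I| = 0.1884 A, ∠I = -69.3°.

I = 0.1884∠-69.3° A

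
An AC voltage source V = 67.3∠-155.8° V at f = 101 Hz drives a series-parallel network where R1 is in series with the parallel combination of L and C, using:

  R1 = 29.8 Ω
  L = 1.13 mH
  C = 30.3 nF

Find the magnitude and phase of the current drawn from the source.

Step 1 — Angular frequency: ω = 2π·f = 2π·101 = 634.6 rad/s.
Step 2 — Component impedances:
  R1: Z = R = 29.8 Ω
  L: Z = jωL = j·634.6·0.00113 = 0 + j0.7171 Ω
  C: Z = 1/(jωC) = -j/(ω·C) = 0 - j5.201e+04 Ω
Step 3 — Parallel branch: L || C = 1/(1/L + 1/C) = 0 + j0.7171 Ω.
Step 4 — Series with R1: Z_total = R1 + (L || C) = 29.8 + j0.7171 Ω = 29.81∠1.4° Ω.
Step 5 — Source phasor: V = 67.3∠-155.8° V = -61.39 - j27.59 V.
Step 6 — Ohm's law: I = V / Z_total = (-61.39 - j27.59) / (29.8 + j0.7171) = -2.081 - j0.8757 A.
Step 7 — Convert to polar: |I| = 2.258 A, ∠I = -157.2°.

I = 2.258∠-157.2° A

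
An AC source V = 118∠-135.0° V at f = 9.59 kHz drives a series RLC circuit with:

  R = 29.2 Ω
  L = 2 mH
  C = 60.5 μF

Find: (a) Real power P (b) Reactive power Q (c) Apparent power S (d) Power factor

Step 1 — Angular frequency: ω = 2π·f = 2π·9590 = 6.026e+04 rad/s.
Step 2 — Component impedances:
  R: Z = R = 29.2 Ω
  L: Z = jωL = j·6.026e+04·0.002 = 0 + j120.5 Ω
  C: Z = 1/(jωC) = -j/(ω·C) = 0 - j0.2743 Ω
Step 3 — Series combination: Z_total = R + L + C = 29.2 + j120.2 Ω = 123.7∠76.3° Ω.
Step 4 — Source phasor: V = 118∠-135.0° V = -83.44 - j83.44 V.
Step 5 — Current: I = V / Z = -0.8144 + j0.4962 A = 0.9537∠148.7° A.
Step 6 — Complex power: S = V·I* = 26.56 + j109.4 VA.
Step 7 — Real power: P = Re(S) = 26.56 W.
Step 8 — Reactive power: Q = Im(S) = 109.4 VAR.
Step 9 — Apparent power: |S| = 112.5 VA.
Step 10 — Power factor: PF = P/|S| = 0.236 (lagging).

(a) P = 26.56 W  (b) Q = 109.4 VAR  (c) S = 112.5 VA  (d) PF = 0.236 (lagging)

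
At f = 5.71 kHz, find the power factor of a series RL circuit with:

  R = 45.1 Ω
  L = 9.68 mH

Step 1 — Angular frequency: ω = 2π·f = 2π·5710 = 3.588e+04 rad/s.
Step 2 — Component impedances:
  R: Z = R = 45.1 Ω
  L: Z = jωL = j·3.588e+04·0.00968 = 0 + j347.3 Ω
Step 3 — Series combination: Z_total = R + L = 45.1 + j347.3 Ω = 350.2∠82.6° Ω.
Step 4 — Power factor: PF = cos(φ) = Re(Z)/|Z| = 45.1/350.2 = 0.1288.
Step 5 — Type: Im(Z) = 347.3 ⇒ lagging (phase φ = 82.6°).

PF = 0.1288 (lagging, φ = 82.6°)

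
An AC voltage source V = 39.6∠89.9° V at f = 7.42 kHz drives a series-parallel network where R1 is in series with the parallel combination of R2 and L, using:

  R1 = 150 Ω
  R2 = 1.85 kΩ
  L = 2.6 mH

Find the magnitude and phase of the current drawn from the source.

Step 1 — Angular frequency: ω = 2π·f = 2π·7420 = 4.662e+04 rad/s.
Step 2 — Component impedances:
  R1: Z = R = 150 Ω
  R2: Z = R = 1850 Ω
  L: Z = jωL = j·4.662e+04·0.0026 = 0 + j121.2 Ω
Step 3 — Parallel branch: R2 || L = 1/(1/R2 + 1/L) = 7.908 + j120.7 Ω.
Step 4 — Series with R1: Z_total = R1 + (R2 || L) = 157.9 + j120.7 Ω = 198.8∠37.4° Ω.
Step 5 — Source phasor: V = 39.6∠89.9° V = 0.06912 + j39.6 V.
Step 6 — Ohm's law: I = V / Z_total = (0.06912 + j39.6) / (157.9 + j120.7) = 0.1213 + j0.1581 A.
Step 7 — Convert to polar: |I| = 0.1992 A, ∠I = 52.5°.

I = 0.1992∠52.5° A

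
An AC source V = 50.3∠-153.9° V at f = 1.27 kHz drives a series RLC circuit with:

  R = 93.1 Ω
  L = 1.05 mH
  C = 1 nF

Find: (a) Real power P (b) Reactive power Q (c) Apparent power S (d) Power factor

Step 1 — Angular frequency: ω = 2π·f = 2π·1270 = 7980 rad/s.
Step 2 — Component impedances:
  R: Z = R = 93.1 Ω
  L: Z = jωL = j·7980·0.00105 = 0 + j8.379 Ω
  C: Z = 1/(jωC) = -j/(ω·C) = 0 - j1.253e+05 Ω
Step 3 — Series combination: Z_total = R + L + C = 93.1 - j1.253e+05 Ω = 1.253e+05∠-90.0° Ω.
Step 4 — Source phasor: V = 50.3∠-153.9° V = -45.17 - j22.13 V.
Step 5 — Current: I = V / Z = 0.0001763 - j0.0003606 A = 0.0004014∠-63.9° A.
Step 6 — Complex power: S = V·I* = 1.5e-05 - j0.02019 VA.
Step 7 — Real power: P = Re(S) = 1.5e-05 W.
Step 8 — Reactive power: Q = Im(S) = -0.02019 VAR.
Step 9 — Apparent power: |S| = 0.02019 VA.
Step 10 — Power factor: PF = P/|S| = 0.000743 (leading).

(a) P = 1.5e-05 W  (b) Q = -0.02019 VAR  (c) S = 0.02019 VA  (d) PF = 0.000743 (leading)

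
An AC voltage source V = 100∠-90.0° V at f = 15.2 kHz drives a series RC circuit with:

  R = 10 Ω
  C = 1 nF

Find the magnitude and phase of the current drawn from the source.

Step 1 — Angular frequency: ω = 2π·f = 2π·1.52e+04 = 9.55e+04 rad/s.
Step 2 — Component impedances:
  R: Z = R = 10 Ω
  C: Z = 1/(jωC) = -j/(ω·C) = 0 - j1.047e+04 Ω
Step 3 — Series combination: Z_total = R + C = 10 - j1.047e+04 Ω = 1.047e+04∠-89.9° Ω.
Step 4 — Source phasor: V = 100∠-90.0° V = 0 - j100 V.
Step 5 — Ohm's law: I = V / Z_total = (0 - j100) / (10 - j1.047e+04) = 0.00955 - j9.121e-06 A.
Step 6 — Convert to polar: |I| = 0.00955 A, ∠I = -0.1°.

I = 0.00955∠-0.1° A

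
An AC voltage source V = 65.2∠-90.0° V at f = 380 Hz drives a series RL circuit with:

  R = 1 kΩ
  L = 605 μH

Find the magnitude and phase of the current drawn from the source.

Step 1 — Angular frequency: ω = 2π·f = 2π·380 = 2388 rad/s.
Step 2 — Component impedances:
  R: Z = R = 1000 Ω
  L: Z = jωL = j·2388·0.000605 = 0 + j1.445 Ω
Step 3 — Series combination: Z_total = R + L = 1000 + j1.445 Ω = 1000∠0.1° Ω.
Step 4 — Source phasor: V = 65.2∠-90.0° V = 0 - j65.2 V.
Step 5 — Ohm's law: I = V / Z_total = (0 - j65.2) / (1000 + j1.445) = -9.418e-05 - j0.0652 A.
Step 6 — Convert to polar: |I| = 0.0652 A, ∠I = -90.1°.

I = 0.0652∠-90.1° A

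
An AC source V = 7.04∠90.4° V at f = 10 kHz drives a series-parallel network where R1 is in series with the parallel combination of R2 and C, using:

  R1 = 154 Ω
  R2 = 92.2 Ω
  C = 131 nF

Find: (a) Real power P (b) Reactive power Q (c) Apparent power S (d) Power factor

Step 1 — Angular frequency: ω = 2π·f = 2π·1e+04 = 6.283e+04 rad/s.
Step 2 — Component impedances:
  R1: Z = R = 154 Ω
  R2: Z = R = 92.2 Ω
  C: Z = 1/(jωC) = -j/(ω·C) = 0 - j121.5 Ω
Step 3 — Parallel branch: R2 || C = 1/(1/R2 + 1/C) = 58.51 - j44.4 Ω.
Step 4 — Series with R1: Z_total = R1 + (R2 || C) = 212.5 - j44.4 Ω = 217.1∠-11.8° Ω.
Step 5 — Source phasor: V = 7.04∠90.4° V = -0.04915 + j7.04 V.
Step 6 — Current: I = V / Z = -0.006854 + j0.0317 A = 0.03243∠102.2° A.
Step 7 — Complex power: S = V·I* = 0.2235 - j0.04669 VA.
Step 8 — Real power: P = Re(S) = 0.2235 W.
Step 9 — Reactive power: Q = Im(S) = -0.04669 VAR.
Step 10 — Apparent power: |S| = 0.2283 VA.
Step 11 — Power factor: PF = P/|S| = 0.9789 (leading).

(a) P = 0.2235 W  (b) Q = -0.04669 VAR  (c) S = 0.2283 VA  (d) PF = 0.9789 (leading)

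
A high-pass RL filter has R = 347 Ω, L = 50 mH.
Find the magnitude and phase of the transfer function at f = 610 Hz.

Step 1 — Angular frequency: ω = 2π·610 = 3833 rad/s.
Step 2 — Transfer function: H(jω) = jωL/(R + jωL).
Step 3 — Numerator jωL = j·191.6; denominator R + jωL = 347 + j191.6.
Step 4 — H = 0.2337 + j0.4232.
Step 5 — Magnitude: |H| = 0.4834 (-6.3 dB); phase: φ = 61.1°.

|H| = 0.4834 (-6.3 dB), φ = 61.1°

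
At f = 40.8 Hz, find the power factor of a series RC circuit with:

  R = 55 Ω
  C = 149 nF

Step 1 — Angular frequency: ω = 2π·f = 2π·40.8 = 256.4 rad/s.
Step 2 — Component impedances:
  R: Z = R = 55 Ω
  C: Z = 1/(jωC) = -j/(ω·C) = 0 - j2.618e+04 Ω
Step 3 — Series combination: Z_total = R + C = 55 - j2.618e+04 Ω = 2.618e+04∠-89.9° Ω.
Step 4 — Power factor: PF = cos(φ) = Re(Z)/|Z| = 55/2.618e+04 = 0.002101.
Step 5 — Type: Im(Z) = -2.618e+04 ⇒ leading (phase φ = -89.9°).

PF = 0.002101 (leading, φ = -89.9°)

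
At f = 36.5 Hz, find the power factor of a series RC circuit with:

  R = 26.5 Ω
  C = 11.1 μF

Step 1 — Angular frequency: ω = 2π·f = 2π·36.5 = 229.3 rad/s.
Step 2 — Component impedances:
  R: Z = R = 26.5 Ω
  C: Z = 1/(jωC) = -j/(ω·C) = 0 - j392.8 Ω
Step 3 — Series combination: Z_total = R + C = 26.5 - j392.8 Ω = 393.7∠-86.1° Ω.
Step 4 — Power factor: PF = cos(φ) = Re(Z)/|Z| = 26.5/393.7 = 0.06731.
Step 5 — Type: Im(Z) = -392.8 ⇒ leading (phase φ = -86.1°).

PF = 0.06731 (leading, φ = -86.1°)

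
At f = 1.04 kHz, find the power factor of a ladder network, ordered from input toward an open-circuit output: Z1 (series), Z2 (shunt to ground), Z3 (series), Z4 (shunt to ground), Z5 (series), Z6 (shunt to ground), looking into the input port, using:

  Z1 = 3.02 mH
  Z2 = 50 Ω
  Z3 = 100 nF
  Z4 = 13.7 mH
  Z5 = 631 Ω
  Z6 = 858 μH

Step 1 — Angular frequency: ω = 2π·f = 2π·1040 = 6535 rad/s.
Step 2 — Component impedances:
  Z1: Z = jωL = j·6535·0.00302 = 0 + j19.73 Ω
  Z2: Z = R = 50 Ω
  Z3: Z = 1/(jωC) = -j/(ω·C) = 0 - j1530 Ω
  Z4: Z = jωL = j·6535·0.0137 = 0 + j89.52 Ω
  Z5: Z = R = 631 Ω
  Z6: Z = jωL = j·6535·0.000858 = 0 + j5.607 Ω
Step 3 — Ladder network (open output): work backward from the far end, alternating series and parallel combinations. Z_in = 49.93 + j18 Ω = 53.07∠19.8° Ω.
Step 4 — Power factor: PF = cos(φ) = Re(Z)/|Z| = 49.925/53.072 = 0.9407.
Step 5 — Type: Im(Z) = 18 ⇒ lagging (phase φ = 19.8°).

PF = 0.9407 (lagging, φ = 19.8°)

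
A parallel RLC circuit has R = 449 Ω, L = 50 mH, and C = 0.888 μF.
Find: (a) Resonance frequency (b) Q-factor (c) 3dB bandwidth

Step 1 — Resonance: ω₀ = 1/√(LC) = 1/√(0.05·8.88e-07) = 4746 rad/s.
Step 2 — f₀ = ω₀/(2π) = 755.3 Hz.
Step 3 — Parallel Q: Q = R/(ω₀L) = 449/(4746·0.05) = 1.892.
Step 4 — Bandwidth: Δω = ω₀/Q = 2508 rad/s; BW = Δω/(2π) = 399.2 Hz.

(a) f₀ = 755.3 Hz  (b) Q = 1.892  (c) BW = 399.2 Hz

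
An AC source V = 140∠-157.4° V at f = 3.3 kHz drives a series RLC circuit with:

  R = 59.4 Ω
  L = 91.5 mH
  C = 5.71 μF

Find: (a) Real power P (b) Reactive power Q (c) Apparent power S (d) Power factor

Step 1 — Angular frequency: ω = 2π·f = 2π·3300 = 2.073e+04 rad/s.
Step 2 — Component impedances:
  R: Z = R = 59.4 Ω
  L: Z = jωL = j·2.073e+04·0.0915 = 0 + j1897 Ω
  C: Z = 1/(jωC) = -j/(ω·C) = 0 - j8.446 Ω
Step 3 — Series combination: Z_total = R + L + C = 59.4 + j1889 Ω = 1890∠88.2° Ω.
Step 4 — Source phasor: V = 140∠-157.4° V = -129.2 - j53.8 V.
Step 5 — Current: I = V / Z = -0.03061 + j0.06747 A = 0.07409∠114.4° A.
Step 6 — Complex power: S = V·I* = 0.326 + j10.37 VA.
Step 7 — Real power: P = Re(S) = 0.326 W.
Step 8 — Reactive power: Q = Im(S) = 10.37 VAR.
Step 9 — Apparent power: |S| = 10.37 VA.
Step 10 — Power factor: PF = P/|S| = 0.03143 (lagging).

(a) P = 0.326 W  (b) Q = 10.37 VAR  (c) S = 10.37 VA  (d) PF = 0.03143 (lagging)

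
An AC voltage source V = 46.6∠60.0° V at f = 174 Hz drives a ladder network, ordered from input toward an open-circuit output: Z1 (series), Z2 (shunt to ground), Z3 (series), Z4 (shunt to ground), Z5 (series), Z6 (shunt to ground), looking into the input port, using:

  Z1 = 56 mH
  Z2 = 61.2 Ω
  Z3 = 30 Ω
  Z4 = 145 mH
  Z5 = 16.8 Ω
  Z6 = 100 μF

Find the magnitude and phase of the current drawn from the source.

Step 1 — Angular frequency: ω = 2π·f = 2π·174 = 1093 rad/s.
Step 2 — Component impedances:
  Z1: Z = jωL = j·1093·0.056 = 0 + j61.22 Ω
  Z2: Z = R = 61.2 Ω
  Z3: Z = R = 30 Ω
  Z4: Z = jωL = j·1093·0.145 = 0 + j158.5 Ω
  Z5: Z = R = 16.8 Ω
  Z6: Z = 1/(jωC) = -j/(ω·C) = 0 - j9.147 Ω
Step 3 — Ladder network (open output): work backward from the far end, alternating series and parallel combinations. Z_in = 27.28 + j58.88 Ω = 64.89∠65.1° Ω.
Step 4 — Source phasor: V = 46.6∠60.0° V = 23.3 + j40.36 V.
Step 5 — Ohm's law: I = V / Z_total = (23.3 + j40.36) / (27.28 + j58.88) = 0.7153 - j0.06436 A.
Step 6 — Convert to polar: |I| = 0.7182 A, ∠I = -5.1°.

I = 0.7182∠-5.1° A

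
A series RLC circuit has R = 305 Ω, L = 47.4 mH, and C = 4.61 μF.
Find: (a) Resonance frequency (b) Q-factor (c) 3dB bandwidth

Step 1 — Resonance: ω₀ = 1/√(LC) = 1/√(0.0474·4.61e-06) = 2139 rad/s.
Step 2 — f₀ = ω₀/(2π) = 340.5 Hz.
Step 3 — Series Q: Q = ω₀L/R = 2139·0.0474/305 = 0.3325.
Step 4 — Bandwidth: Δω = ω₀/Q = 6435 rad/s; BW = Δω/(2π) = 1024 Hz.

(a) f₀ = 340.5 Hz  (b) Q = 0.3325  (c) BW = 1024 Hz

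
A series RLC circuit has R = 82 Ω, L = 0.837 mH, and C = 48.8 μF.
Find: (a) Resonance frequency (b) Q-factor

Step 1 — Resonance condition Im(Z)=0 gives ω₀ = 1/√(LC).
Step 2 — ω₀ = 1/√(0.000837·4.88e-05) = 4948 rad/s.
Step 3 — f₀ = ω₀/(2π) = 787.5 Hz.
Step 4 — Series Q: Q = ω₀L/R = 4948·0.000837/82 = 0.05051.

(a) f₀ = 787.5 Hz  (b) Q = 0.05051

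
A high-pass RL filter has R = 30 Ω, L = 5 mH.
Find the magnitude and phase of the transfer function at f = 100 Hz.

Step 1 — Angular frequency: ω = 2π·100 = 628.3 rad/s.
Step 2 — Transfer function: H(jω) = jωL/(R + jωL).
Step 3 — Numerator jωL = j·3.142; denominator R + jωL = 30 + j3.142.
Step 4 — H = 0.01085 + j0.1036.
Step 5 — Magnitude: |H| = 0.1042 (-19.6 dB); phase: φ = 84.0°.

|H| = 0.1042 (-19.6 dB), φ = 84.0°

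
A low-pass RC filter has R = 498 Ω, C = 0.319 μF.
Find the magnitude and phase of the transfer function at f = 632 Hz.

Step 1 — Angular frequency: ω = 2π·632 = 3971 rad/s.
Step 2 — Transfer function: H(jω) = 1/(1 + jωRC).
Step 3 — Denominator: 1 + jωRC = 1 + j·3971·498·3.19e-07 = 1 + j0.6308.
Step 4 — H = 0.7153 - j0.4513.
Step 5 — Magnitude: |H| = 0.8458 (-1.5 dB); phase: φ = -32.2°.

|H| = 0.8458 (-1.5 dB), φ = -32.2°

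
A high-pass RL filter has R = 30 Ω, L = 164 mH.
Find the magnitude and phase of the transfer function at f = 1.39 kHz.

Step 1 — Angular frequency: ω = 2π·1390 = 8734 rad/s.
Step 2 — Transfer function: H(jω) = jωL/(R + jωL).
Step 3 — Numerator jωL = j·1432; denominator R + jωL = 30 + j1432.
Step 4 — H = 0.9996 + j0.02094.
Step 5 — Magnitude: |H| = 0.9998 (-0.0 dB); phase: φ = 1.2°.

|H| = 0.9998 (-0.0 dB), φ = 1.2°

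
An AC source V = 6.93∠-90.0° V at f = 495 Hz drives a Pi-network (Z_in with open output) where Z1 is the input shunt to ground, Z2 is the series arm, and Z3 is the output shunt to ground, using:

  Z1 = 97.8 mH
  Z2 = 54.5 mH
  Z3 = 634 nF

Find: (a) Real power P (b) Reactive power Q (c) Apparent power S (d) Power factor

Step 1 — Angular frequency: ω = 2π·f = 2π·495 = 3110 rad/s.
Step 2 — Component impedances:
  Z1: Z = jωL = j·3110·0.0978 = 0 + j304.2 Ω
  Z2: Z = jωL = j·3110·0.0545 = 0 + j169.5 Ω
  Z3: Z = 1/(jωC) = -j/(ω·C) = 0 - j507.1 Ω
Step 3 — With open output, the series arm Z2 and the output shunt Z3 appear in series to ground: Z2 + Z3 = 0 - j337.6 Ω.
Step 4 — Parallel with input shunt Z1: Z_in = Z1 || (Z2 + Z3) = 0 + j3070 Ω = 3070∠90.0° Ω.
Step 5 — Source phasor: V = 6.93∠-90.0° V = 0 - j6.93 V.
Step 6 — Current: I = V / Z = -0.002258 A = 0.002258∠-180.0° A.
Step 7 — Complex power: S = V·I* = 0 + j0.01565 VA.
Step 8 — Real power: P = Re(S) = 0 W.
Step 9 — Reactive power: Q = Im(S) = 0.01565 VAR.
Step 10 — Apparent power: |S| = 0.01565 VA.
Step 11 — Power factor: PF = P/|S| = 0 (lagging).

(a) P = 0 W  (b) Q = 0.01565 VAR  (c) S = 0.01565 VA  (d) PF = 0 (lagging)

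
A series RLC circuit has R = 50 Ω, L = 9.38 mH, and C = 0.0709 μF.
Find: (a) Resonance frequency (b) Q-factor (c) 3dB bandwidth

Step 1 — Resonance: ω₀ = 1/√(LC) = 1/√(0.00938·7.09e-08) = 3.878e+04 rad/s.
Step 2 — f₀ = ω₀/(2π) = 6172 Hz.
Step 3 — Series Q: Q = ω₀L/R = 3.878e+04·0.00938/50 = 7.275.
Step 4 — Bandwidth: Δω = ω₀/Q = 5330 rad/s; BW = Δω/(2π) = 848.4 Hz.

(a) f₀ = 6172 Hz  (b) Q = 7.275  (c) BW = 848.4 Hz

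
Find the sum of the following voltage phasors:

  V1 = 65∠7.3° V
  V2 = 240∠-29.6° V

Step 1 — Convert each phasor to rectangular form:
  V1 = 65·(cos(7.3°) + j·sin(7.3°)) = 64.47 + j8.259 V
  V2 = 240·(cos(-29.6°) + j·sin(-29.6°)) = 208.7 - j118.5 V
Step 2 — Sum components: V_total = 273.2 - j110.3 V.
Step 3 — Convert to polar: |V_total| = 294.6 V, ∠V_total = -22.0°.

V_total = 294.6∠-22.0° V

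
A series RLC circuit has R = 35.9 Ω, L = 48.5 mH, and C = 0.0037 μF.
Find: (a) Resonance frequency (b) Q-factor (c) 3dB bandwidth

Step 1 — Resonance: ω₀ = 1/√(LC) = 1/√(0.0485·3.7e-09) = 7.465e+04 rad/s.
Step 2 — f₀ = ω₀/(2π) = 1.188e+04 Hz.
Step 3 — Series Q: Q = ω₀L/R = 7.465e+04·0.0485/35.9 = 100.8.
Step 4 — Bandwidth: Δω = ω₀/Q = 740.2 rad/s; BW = Δω/(2π) = 117.8 Hz.

(a) f₀ = 1.188e+04 Hz  (b) Q = 100.8  (c) BW = 117.8 Hz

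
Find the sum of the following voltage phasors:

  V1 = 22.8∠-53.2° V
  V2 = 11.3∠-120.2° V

Step 1 — Convert each phasor to rectangular form:
  V1 = 22.8·(cos(-53.2°) + j·sin(-53.2°)) = 13.66 - j18.26 V
  V2 = 11.3·(cos(-120.2°) + j·sin(-120.2°)) = -5.684 - j9.766 V
Step 2 — Sum components: V_total = 7.974 - j28.02 V.
Step 3 — Convert to polar: |V_total| = 29.14 V, ∠V_total = -74.1°.

V_total = 29.14∠-74.1° V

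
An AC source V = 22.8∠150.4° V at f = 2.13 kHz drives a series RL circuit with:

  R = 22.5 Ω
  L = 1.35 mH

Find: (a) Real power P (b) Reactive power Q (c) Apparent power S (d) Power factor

Step 1 — Angular frequency: ω = 2π·f = 2π·2130 = 1.338e+04 rad/s.
Step 2 — Component impedances:
  R: Z = R = 22.5 Ω
  L: Z = jωL = j·1.338e+04·0.00135 = 0 + j18.07 Ω
Step 3 — Series combination: Z_total = R + L = 22.5 + j18.07 Ω = 28.86∠38.8° Ω.
Step 4 — Source phasor: V = 22.8∠150.4° V = -19.82 + j11.26 V.
Step 5 — Current: I = V / Z = -0.2913 + j0.7345 A = 0.7901∠111.6° A.
Step 6 — Complex power: S = V·I* = 14.05 + j11.28 VA.
Step 7 — Real power: P = Re(S) = 14.05 W.
Step 8 — Reactive power: Q = Im(S) = 11.28 VAR.
Step 9 — Apparent power: |S| = 18.01 VA.
Step 10 — Power factor: PF = P/|S| = 0.7797 (lagging).

(a) P = 14.05 W  (b) Q = 11.28 VAR  (c) S = 18.01 VA  (d) PF = 0.7797 (lagging)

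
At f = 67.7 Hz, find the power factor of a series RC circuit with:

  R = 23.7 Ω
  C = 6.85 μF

Step 1 — Angular frequency: ω = 2π·f = 2π·67.7 = 425.4 rad/s.
Step 2 — Component impedances:
  R: Z = R = 23.7 Ω
  C: Z = 1/(jωC) = -j/(ω·C) = 0 - j343.2 Ω
Step 3 — Series combination: Z_total = R + C = 23.7 - j343.2 Ω = 344∠-86.0° Ω.
Step 4 — Power factor: PF = cos(φ) = Re(Z)/|Z| = 23.7/344.01 = 0.06889.
Step 5 — Type: Im(Z) = -343.2 ⇒ leading (phase φ = -86.0°).

PF = 0.06889 (leading, φ = -86.0°)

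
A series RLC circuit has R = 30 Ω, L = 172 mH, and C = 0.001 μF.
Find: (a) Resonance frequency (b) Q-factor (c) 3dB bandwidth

Step 1 — Resonance: ω₀ = 1/√(LC) = 1/√(0.172·1e-09) = 7.625e+04 rad/s.
Step 2 — f₀ = ω₀/(2π) = 1.214e+04 Hz.
Step 3 — Series Q: Q = ω₀L/R = 7.625e+04·0.172/30 = 437.2.
Step 4 — Bandwidth: Δω = ω₀/Q = 174.4 rad/s; BW = Δω/(2π) = 27.76 Hz.

(a) f₀ = 1.214e+04 Hz  (b) Q = 437.2  (c) BW = 27.76 Hz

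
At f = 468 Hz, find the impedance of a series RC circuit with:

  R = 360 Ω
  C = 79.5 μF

Step 1 — Angular frequency: ω = 2π·f = 2π·468 = 2941 rad/s.
Step 2 — Component impedances:
  R: Z = R = 360 Ω
  C: Z = 1/(jωC) = -j/(ω·C) = 0 - j4.278 Ω
Step 3 — Series combination: Z_total = R + C = 360 - j4.278 Ω = 360∠-0.7° Ω.

Z = 360 - j4.278 Ω = 360∠-0.7° Ω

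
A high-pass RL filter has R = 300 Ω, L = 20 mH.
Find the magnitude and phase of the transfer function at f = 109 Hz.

Step 1 — Angular frequency: ω = 2π·109 = 684.9 rad/s.
Step 2 — Transfer function: H(jω) = jωL/(R + jωL).
Step 3 — Numerator jωL = j·13.7; denominator R + jωL = 300 + j13.7.
Step 4 — H = 0.00208 + j0.04556.
Step 5 — Magnitude: |H| = 0.04561 (-26.8 dB); phase: φ = 87.4°.

|H| = 0.04561 (-26.8 dB), φ = 87.4°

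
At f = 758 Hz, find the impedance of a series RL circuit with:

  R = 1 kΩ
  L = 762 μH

Step 1 — Angular frequency: ω = 2π·f = 2π·758 = 4763 rad/s.
Step 2 — Component impedances:
  R: Z = R = 1000 Ω
  L: Z = jωL = j·4763·0.000762 = 0 + j3.629 Ω
Step 3 — Series combination: Z_total = R + L = 1000 + j3.629 Ω = 1000∠0.2° Ω.

Z = 1000 + j3.629 Ω = 1000∠0.2° Ω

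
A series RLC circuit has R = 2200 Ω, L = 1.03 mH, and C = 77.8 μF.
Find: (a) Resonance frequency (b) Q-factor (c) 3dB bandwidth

Step 1 — Resonance: ω₀ = 1/√(LC) = 1/√(0.00103·7.78e-05) = 3533 rad/s.
Step 2 — f₀ = ω₀/(2π) = 562.2 Hz.
Step 3 — Series Q: Q = ω₀L/R = 3533·0.00103/2200 = 0.001654.
Step 4 — Bandwidth: Δω = ω₀/Q = 2.136e+06 rad/s; BW = Δω/(2π) = 3.399e+05 Hz.

(a) f₀ = 562.2 Hz  (b) Q = 0.001654  (c) BW = 3.399e+05 Hz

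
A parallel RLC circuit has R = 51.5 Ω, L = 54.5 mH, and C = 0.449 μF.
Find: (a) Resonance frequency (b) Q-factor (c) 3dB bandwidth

Step 1 — Resonance: ω₀ = 1/√(LC) = 1/√(0.0545·4.49e-07) = 6393 rad/s.
Step 2 — f₀ = ω₀/(2π) = 1017 Hz.
Step 3 — Parallel Q: Q = R/(ω₀L) = 51.5/(6393·0.0545) = 0.1478.
Step 4 — Bandwidth: Δω = ω₀/Q = 4.325e+04 rad/s; BW = Δω/(2π) = 6883 Hz.

(a) f₀ = 1017 Hz  (b) Q = 0.1478  (c) BW = 6883 Hz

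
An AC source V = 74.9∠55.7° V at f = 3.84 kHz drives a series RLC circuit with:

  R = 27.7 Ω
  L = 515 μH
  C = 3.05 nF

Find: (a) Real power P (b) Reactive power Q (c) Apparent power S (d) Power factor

Step 1 — Angular frequency: ω = 2π·f = 2π·3840 = 2.413e+04 rad/s.
Step 2 — Component impedances:
  R: Z = R = 27.7 Ω
  L: Z = jωL = j·2.413e+04·0.000515 = 0 + j12.43 Ω
  C: Z = 1/(jωC) = -j/(ω·C) = 0 - j1.359e+04 Ω
Step 3 — Series combination: Z_total = R + L + C = 27.7 - j1.358e+04 Ω = 1.358e+04∠-89.9° Ω.
Step 4 — Source phasor: V = 74.9∠55.7° V = 42.21 + j61.87 V.
Step 5 — Current: I = V / Z = -0.004551 + j0.003118 A = 0.005517∠145.6° A.
Step 6 — Complex power: S = V·I* = 0.0008431 - j0.4132 VA.
Step 7 — Real power: P = Re(S) = 0.0008431 W.
Step 8 — Reactive power: Q = Im(S) = -0.4132 VAR.
Step 9 — Apparent power: |S| = 0.4132 VA.
Step 10 — Power factor: PF = P/|S| = 0.00204 (leading).

(a) P = 0.0008431 W  (b) Q = -0.4132 VAR  (c) S = 0.4132 VA  (d) PF = 0.00204 (leading)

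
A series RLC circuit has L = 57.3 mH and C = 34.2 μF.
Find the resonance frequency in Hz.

Step 1 — Resonance condition Im(Z)=0 gives ω₀ = 1/√(LC).
Step 2 — ω₀ = 1/√(0.0573·3.42e-05) = 714.3 rad/s.
Step 3 — f₀ = ω₀/(2π) = 113.7 Hz.

f₀ = 113.7 Hz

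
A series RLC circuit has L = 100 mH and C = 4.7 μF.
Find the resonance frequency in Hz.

Step 1 — Resonance condition Im(Z)=0 gives ω₀ = 1/√(LC).
Step 2 — ω₀ = 1/√(0.1·4.7e-06) = 1459 rad/s.
Step 3 — f₀ = ω₀/(2π) = 232.2 Hz.

f₀ = 232.2 Hz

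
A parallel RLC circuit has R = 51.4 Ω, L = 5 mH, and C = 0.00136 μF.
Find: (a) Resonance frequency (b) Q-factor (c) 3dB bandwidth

Step 1 — Resonance: ω₀ = 1/√(LC) = 1/√(0.005·1.36e-09) = 3.835e+05 rad/s.
Step 2 — f₀ = ω₀/(2π) = 6.103e+04 Hz.
Step 3 — Parallel Q: Q = R/(ω₀L) = 51.4/(3.835e+05·0.005) = 0.02681.
Step 4 — Bandwidth: Δω = ω₀/Q = 1.431e+07 rad/s; BW = Δω/(2π) = 2.277e+06 Hz.

(a) f₀ = 6.103e+04 Hz  (b) Q = 0.02681  (c) BW = 2.277e+06 Hz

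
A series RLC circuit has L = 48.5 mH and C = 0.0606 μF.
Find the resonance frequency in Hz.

Step 1 — Resonance condition Im(Z)=0 gives ω₀ = 1/√(LC).
Step 2 — ω₀ = 1/√(0.0485·6.06e-08) = 1.845e+04 rad/s.
Step 3 — f₀ = ω₀/(2π) = 2936 Hz.

f₀ = 2936 Hz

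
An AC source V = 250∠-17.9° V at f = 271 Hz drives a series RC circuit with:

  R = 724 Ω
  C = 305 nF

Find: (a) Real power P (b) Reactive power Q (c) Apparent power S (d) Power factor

Step 1 — Angular frequency: ω = 2π·f = 2π·271 = 1703 rad/s.
Step 2 — Component impedances:
  R: Z = R = 724 Ω
  C: Z = 1/(jωC) = -j/(ω·C) = 0 - j1926 Ω
Step 3 — Series combination: Z_total = R + C = 724 - j1926 Ω = 2057∠-69.4° Ω.
Step 4 — Source phasor: V = 250∠-17.9° V = 237.9 - j76.84 V.
Step 5 — Current: I = V / Z = 0.07566 + j0.0951 A = 0.1215∠51.5° A.
Step 6 — Complex power: S = V·I* = 10.69 - j28.44 VA.
Step 7 — Real power: P = Re(S) = 10.69 W.
Step 8 — Reactive power: Q = Im(S) = -28.44 VAR.
Step 9 — Apparent power: |S| = 30.38 VA.
Step 10 — Power factor: PF = P/|S| = 0.3519 (leading).

(a) P = 10.69 W  (b) Q = -28.44 VAR  (c) S = 30.38 VA  (d) PF = 0.3519 (leading)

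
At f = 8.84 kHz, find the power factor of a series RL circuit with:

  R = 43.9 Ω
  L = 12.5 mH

Step 1 — Angular frequency: ω = 2π·f = 2π·8840 = 5.554e+04 rad/s.
Step 2 — Component impedances:
  R: Z = R = 43.9 Ω
  L: Z = jωL = j·5.554e+04·0.0125 = 0 + j694.3 Ω
Step 3 — Series combination: Z_total = R + L = 43.9 + j694.3 Ω = 695.7∠86.4° Ω.
Step 4 — Power factor: PF = cos(φ) = Re(Z)/|Z| = 43.9/695.7 = 0.0631.
Step 5 — Type: Im(Z) = 694.3 ⇒ lagging (phase φ = 86.4°).

PF = 0.0631 (lagging, φ = 86.4°)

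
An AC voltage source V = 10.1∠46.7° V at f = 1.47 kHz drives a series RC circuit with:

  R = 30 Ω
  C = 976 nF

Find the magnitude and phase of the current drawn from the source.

Step 1 — Angular frequency: ω = 2π·f = 2π·1470 = 9236 rad/s.
Step 2 — Component impedances:
  R: Z = R = 30 Ω
  C: Z = 1/(jωC) = -j/(ω·C) = 0 - j110.9 Ω
Step 3 — Series combination: Z_total = R + C = 30 - j110.9 Ω = 114.9∠-74.9° Ω.
Step 4 — Source phasor: V = 10.1∠46.7° V = 6.927 + j7.351 V.
Step 5 — Ohm's law: I = V / Z_total = (6.927 + j7.351) / (30 - j110.9) = -0.04601 + j0.07489 A.
Step 6 — Convert to polar: |I| = 0.08789 A, ∠I = 121.6°.

I = 0.08789∠121.6° A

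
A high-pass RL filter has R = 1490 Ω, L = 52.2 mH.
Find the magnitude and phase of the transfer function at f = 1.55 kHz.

Step 1 — Angular frequency: ω = 2π·1550 = 9739 rad/s.
Step 2 — Transfer function: H(jω) = jωL/(R + jωL).
Step 3 — Numerator jωL = j·508.4; denominator R + jωL = 1490 + j508.4.
Step 4 — H = 0.1043 + j0.3056.
Step 5 — Magnitude: |H| = 0.3229 (-9.8 dB); phase: φ = 71.2°.

|H| = 0.3229 (-9.8 dB), φ = 71.2°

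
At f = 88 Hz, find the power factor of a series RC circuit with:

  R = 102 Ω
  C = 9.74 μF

Step 1 — Angular frequency: ω = 2π·f = 2π·88 = 552.9 rad/s.
Step 2 — Component impedances:
  R: Z = R = 102 Ω
  C: Z = 1/(jωC) = -j/(ω·C) = 0 - j185.7 Ω
Step 3 — Series combination: Z_total = R + C = 102 - j185.7 Ω = 211.9∠-61.2° Ω.
Step 4 — Power factor: PF = cos(φ) = Re(Z)/|Z| = 102/211.86 = 0.4815.
Step 5 — Type: Im(Z) = -185.7 ⇒ leading (phase φ = -61.2°).

PF = 0.4815 (leading, φ = -61.2°)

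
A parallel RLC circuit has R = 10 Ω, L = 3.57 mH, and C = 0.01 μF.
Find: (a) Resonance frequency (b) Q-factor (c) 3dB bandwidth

Step 1 — Resonance: ω₀ = 1/√(LC) = 1/√(0.00357·1e-08) = 1.674e+05 rad/s.
Step 2 — f₀ = ω₀/(2π) = 2.664e+04 Hz.
Step 3 — Parallel Q: Q = R/(ω₀L) = 10/(1.674e+05·0.00357) = 0.01674.
Step 4 — Bandwidth: Δω = ω₀/Q = 1e+07 rad/s; BW = Δω/(2π) = 1.592e+06 Hz.

(a) f₀ = 2.664e+04 Hz  (b) Q = 0.01674  (c) BW = 1.592e+06 Hz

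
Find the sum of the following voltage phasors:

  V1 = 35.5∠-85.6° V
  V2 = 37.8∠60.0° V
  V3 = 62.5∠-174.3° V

Step 1 — Convert each phasor to rectangular form:
  V1 = 35.5·(cos(-85.6°) + j·sin(-85.6°)) = 2.724 - j35.4 V
  V2 = 37.8·(cos(60.0°) + j·sin(60.0°)) = 18.9 + j32.74 V
  V3 = 62.5·(cos(-174.3°) + j·sin(-174.3°)) = -62.19 - j6.207 V
Step 2 — Sum components: V_total = -40.57 - j8.867 V.
Step 3 — Convert to polar: |V_total| = 41.53 V, ∠V_total = -167.7°.

V_total = 41.53∠-167.7° V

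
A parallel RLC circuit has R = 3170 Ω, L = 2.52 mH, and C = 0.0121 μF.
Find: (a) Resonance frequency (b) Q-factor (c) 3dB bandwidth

Step 1 — Resonance: ω₀ = 1/√(LC) = 1/√(0.00252·1.21e-08) = 1.811e+05 rad/s.
Step 2 — f₀ = ω₀/(2π) = 2.882e+04 Hz.
Step 3 — Parallel Q: Q = R/(ω₀L) = 3170/(1.811e+05·0.00252) = 6.946.
Step 4 — Bandwidth: Δω = ω₀/Q = 2.607e+04 rad/s; BW = Δω/(2π) = 4149 Hz.

(a) f₀ = 2.882e+04 Hz  (b) Q = 6.946  (c) BW = 4149 Hz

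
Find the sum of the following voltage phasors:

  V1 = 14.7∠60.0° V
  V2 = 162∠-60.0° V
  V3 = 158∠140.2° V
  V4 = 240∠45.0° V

Step 1 — Convert each phasor to rectangular form:
  V1 = 14.7·(cos(60.0°) + j·sin(60.0°)) = 7.35 + j12.73 V
  V2 = 162·(cos(-60.0°) + j·sin(-60.0°)) = 81 - j140.3 V
  V3 = 158·(cos(140.2°) + j·sin(140.2°)) = -121.4 + j101.1 V
  V4 = 240·(cos(45.0°) + j·sin(45.0°)) = 169.7 + j169.7 V
Step 2 — Sum components: V_total = 136.7 + j143.3 V.
Step 3 — Convert to polar: |V_total| = 198 V, ∠V_total = 46.4°.

V_total = 198∠46.4° V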